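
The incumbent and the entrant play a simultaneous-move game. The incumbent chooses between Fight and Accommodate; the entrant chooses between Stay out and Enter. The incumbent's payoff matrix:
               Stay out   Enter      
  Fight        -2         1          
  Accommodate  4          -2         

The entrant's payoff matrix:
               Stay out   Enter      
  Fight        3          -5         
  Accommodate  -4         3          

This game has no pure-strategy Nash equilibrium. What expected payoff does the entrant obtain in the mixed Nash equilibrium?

The entrant's indifference between Stay out and Enter determines the incumbent's mixing probability p:
  the entrant's expected payoff from Stay out: p·3 + (1−p)·(-4) = 7p - 4
  the entrant's expected payoff from Enter: p·(-5) + (1−p)·3 = -8p + 3
  7p - 4 = -8p + 3  ⇒  15p = 7  ⇒  p = 7/15.
At equilibrium the entrant is indifferent across columns, so the entrant's payoff equals the payoff from Stay out: (7/15)·3 + (8/15)·(-4) = -11/15.

-11/15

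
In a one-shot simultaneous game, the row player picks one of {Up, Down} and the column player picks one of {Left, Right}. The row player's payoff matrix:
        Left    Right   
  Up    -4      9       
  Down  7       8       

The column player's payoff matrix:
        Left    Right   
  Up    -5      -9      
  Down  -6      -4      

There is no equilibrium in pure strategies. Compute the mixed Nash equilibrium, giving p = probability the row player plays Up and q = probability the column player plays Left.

In a mixed equilibrium the column player is indifferent between Left and Right; this condition fixes p.
  the column player's payoff to Left: p·(-5) + (1−p)·(-6) = p - 6
  the column player's payoff to Right: p·(-9) + (1−p)·(-4) = -5p - 4
  p - 6 = -5p - 4  ⇒  6p = 2  ⇒  p = 1/3.
Set the row player's expected payoff from Up equal to that from Down:
  the row player's payoff from Up: q·(-4) + (1−q)·9 = -13q + 9
  the row player's payoff from Down: q·7 + (1−q)·8 = -q + 8
  -13q + 9 = -q + 8  ⇒  -12q = -1  ⇒  q = 1/12.

p = 1/3, q = 1/12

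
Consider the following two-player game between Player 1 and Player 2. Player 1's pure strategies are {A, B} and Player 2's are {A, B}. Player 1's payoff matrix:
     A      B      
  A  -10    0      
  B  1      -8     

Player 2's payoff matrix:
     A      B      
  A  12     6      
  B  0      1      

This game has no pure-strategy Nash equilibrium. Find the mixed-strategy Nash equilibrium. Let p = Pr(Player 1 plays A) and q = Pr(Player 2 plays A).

p = 1/7, q = 8/19

For Player 2 to be willing to mix, Player 2 must be indifferent between A and B, which pins down Player 1's mix.
  Player 2's payoff to A: p·12 + (1−p)·0 = 12p
  Player 2's payoff to B: p·6 + (1−p)·1 = 5p + 1
  12p = 5p + 1  ⇒  7p = 1  ⇒  p = 1/7.
Set Player 1's expected payoff from A equal to that from B:
  Player 1's payoff to A: q·(-10) + (1−q)·0 = -10q
  Player 1's payoff to B: q·1 + (1−q)·(-8) = 9q - 8
  -10q = 9q - 8  ⇒  -19q = -8  ⇒  q = 8/19.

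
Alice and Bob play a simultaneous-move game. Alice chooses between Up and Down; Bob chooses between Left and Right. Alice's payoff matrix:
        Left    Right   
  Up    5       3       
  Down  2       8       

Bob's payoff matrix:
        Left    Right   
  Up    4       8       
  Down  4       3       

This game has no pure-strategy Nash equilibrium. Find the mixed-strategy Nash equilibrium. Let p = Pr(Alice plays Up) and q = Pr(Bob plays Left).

For Bob to be willing to mix, Bob must be indifferent between Left and Right, which pins down Alice's mix.
  Bob's payoff to Left: p·4 + (1−p)·4 = 4
  Bob's payoff to Right: p·8 + (1−p)·3 = 5p + 3
  4 = 5p + 3  ⇒  -5p = -1  ⇒  p = 1/5.
Alice's indifference between Up and Down determines Bob's mixing probability q:
  Alice's payoff from Up: q·5 + (1−q)·3 = 2q + 3
  Alice's payoff from Down: q·2 + (1−q)·8 = -6q + 8
  2q + 3 = -6q + 8  ⇒  8q = 5  ⇒  q = 5/8.

p = 1/5, q = 5/8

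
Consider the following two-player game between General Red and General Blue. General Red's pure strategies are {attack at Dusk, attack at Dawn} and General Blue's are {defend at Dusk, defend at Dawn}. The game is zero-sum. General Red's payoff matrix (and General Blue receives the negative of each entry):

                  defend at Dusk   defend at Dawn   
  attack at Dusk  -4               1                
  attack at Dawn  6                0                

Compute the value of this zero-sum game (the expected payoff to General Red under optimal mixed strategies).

In a mixed equilibrium General Red is indifferent between attack at Dusk and attack at Dawn; this condition fixes q.
  General Red's payoff from attack at Dusk: q·(-4) + (1−q)·1 = -5q + 1
  General Red's payoff from attack at Dawn: q·6 + (1−q)·0 = 6q
  -5q + 1 = 6q  ⇒  -11q = -1  ⇒  q = 1/11.
The value is General Red's expected payoff against this mix (using attack at Dusk): (1/11)·(-4) + (10/11)·1 = 6/11.

v = 6/11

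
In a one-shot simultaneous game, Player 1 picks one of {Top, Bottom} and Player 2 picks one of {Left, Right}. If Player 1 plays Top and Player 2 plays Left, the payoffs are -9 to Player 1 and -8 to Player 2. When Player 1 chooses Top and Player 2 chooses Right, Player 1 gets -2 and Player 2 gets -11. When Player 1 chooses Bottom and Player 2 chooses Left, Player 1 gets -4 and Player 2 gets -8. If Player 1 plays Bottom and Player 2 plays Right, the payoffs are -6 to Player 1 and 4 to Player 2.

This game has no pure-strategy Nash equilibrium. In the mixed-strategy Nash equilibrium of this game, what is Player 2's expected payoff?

Player 2's indifference between Left and Right determines Player 1's mixing probability p:
  Player 2's payoff from Left: p·(-8) + (1−p)·(-8) = -8
  Player 2's payoff from Right: p·(-11) + (1−p)·4 = -15p + 4
  -8 = -15p + 4  ⇒  15p = 12  ⇒  p = 4/5.
At equilibrium Player 2 is indifferent across columns, so Player 2's payoff equals the payoff from Left: (4/5)·(-8) + (1/5)·(-8) = -8.

-8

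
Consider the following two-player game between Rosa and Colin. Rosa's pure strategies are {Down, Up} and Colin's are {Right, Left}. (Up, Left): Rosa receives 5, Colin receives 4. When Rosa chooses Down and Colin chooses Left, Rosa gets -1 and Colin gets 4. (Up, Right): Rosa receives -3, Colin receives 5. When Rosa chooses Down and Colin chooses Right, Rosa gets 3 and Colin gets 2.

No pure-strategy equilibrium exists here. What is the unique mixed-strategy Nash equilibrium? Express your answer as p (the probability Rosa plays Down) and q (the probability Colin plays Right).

Rosa's mix must leave Colin indifferent between Right and Left.
  Colin's expected payoff from Right: p·2 + (1−p)·5 = -3p + 5
  Colin's expected payoff from Left: p·4 + (1−p)·4 = 4
  -3p + 5 = 4  ⇒  -3p = -1  ⇒  p = 1/3.
For Rosa to be willing to mix, Rosa must be indifferent between Down and Up, which pins down Colin's mix.
  Rosa's payoff to Down: q·3 + (1−q)·(-1) = 4q - 1
  Rosa's payoff to Up: q·(-3) + (1−q)·5 = -8q + 5
  4q - 1 = -8q + 5  ⇒  12q = 6  ⇒  q = 1/2.

p = 1/3, q = 1/2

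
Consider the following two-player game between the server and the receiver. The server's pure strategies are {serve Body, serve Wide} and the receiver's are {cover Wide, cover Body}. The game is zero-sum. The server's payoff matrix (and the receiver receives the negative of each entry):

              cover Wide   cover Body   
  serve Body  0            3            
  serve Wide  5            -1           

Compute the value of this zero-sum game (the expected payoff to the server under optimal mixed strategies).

The receiver's mix must leave the server indifferent between serve Body and serve Wide.
  the server's payoff from serve Body: q·0 + (1−q)·3 = -3q + 3
  the server's payoff from serve Wide: q·5 + (1−q)·(-1) = 6q - 1
  -3q + 3 = 6q - 1  ⇒  -9q = -4  ⇒  q = 4/9.
The value is the server's expected payoff against this mix (using serve Body): (4/9)·0 + (5/9)·3 = 5/3.

v = 5/3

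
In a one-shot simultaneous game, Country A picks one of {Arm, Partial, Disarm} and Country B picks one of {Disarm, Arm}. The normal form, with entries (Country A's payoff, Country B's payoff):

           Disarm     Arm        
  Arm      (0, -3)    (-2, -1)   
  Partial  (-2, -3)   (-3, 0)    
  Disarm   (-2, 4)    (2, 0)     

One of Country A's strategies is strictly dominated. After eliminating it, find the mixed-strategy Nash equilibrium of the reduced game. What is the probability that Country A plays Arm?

p = 2/3

Country A's strategy Partial is strictly dominated by Arm: 0 > -2 and -2 > -3. Eliminate Partial.
Country A's mix must leave Country B indifferent between Disarm and Arm.
  Country B's payoff to Disarm: p·(-3) + (1−p)·4 = -7p + 4
  Country B's payoff to Arm: p·(-1) + (1−p)·0 = -p
  -7p + 4 = -p  ⇒  -6p = -4  ⇒  p = 2/3.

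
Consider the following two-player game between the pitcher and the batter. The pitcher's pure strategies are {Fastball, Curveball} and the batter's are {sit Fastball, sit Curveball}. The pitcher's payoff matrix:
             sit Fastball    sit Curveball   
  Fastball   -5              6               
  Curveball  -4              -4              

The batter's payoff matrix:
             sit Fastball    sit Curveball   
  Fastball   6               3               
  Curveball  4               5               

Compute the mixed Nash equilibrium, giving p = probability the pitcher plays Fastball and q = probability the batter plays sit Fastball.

p = 1/4, q = 10/11

In a mixed equilibrium the batter is indifferent between sit Fastball and sit Curveball; this condition fixes p.
  the batter's payoff from sit Fastball: p·6 + (1−p)·4 = 2p + 4
  the batter's payoff from sit Curveball: p·3 + (1−p)·5 = -2p + 5
  2p + 4 = -2p + 5  ⇒  4p = 1  ⇒  p = 1/4.
The batter's mix must leave the pitcher indifferent between Fastball and Curveball.
  the pitcher's payoff from Fastball: q·(-5) + (1−q)·6 = -11q + 6
  the pitcher's payoff from Curveball: q·(-4) + (1−q)·(-4) = -4
  -11q + 6 = -4  ⇒  -11q = -10  ⇒  q = 10/11.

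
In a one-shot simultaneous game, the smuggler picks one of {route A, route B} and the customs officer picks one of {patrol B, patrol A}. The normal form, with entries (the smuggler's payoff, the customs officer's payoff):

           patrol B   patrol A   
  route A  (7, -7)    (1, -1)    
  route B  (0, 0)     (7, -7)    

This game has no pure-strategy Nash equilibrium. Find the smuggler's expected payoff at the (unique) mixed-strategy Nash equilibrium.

Set the smuggler's expected payoff from route A equal to that from route B:
  the smuggler's expected payoff from route A: q·7 + (1−q)·1 = 6q + 1
  the smuggler's expected payoff from route B: q·0 + (1−q)·7 = -7q + 7
  6q + 1 = -7q + 7  ⇒  13q = 6  ⇒  q = 6/13.
At equilibrium the smuggler is indifferent across rows, so the smuggler's payoff equals the payoff from route A: (6/13)·7 + (7/13)·1 = 49/13.

49/13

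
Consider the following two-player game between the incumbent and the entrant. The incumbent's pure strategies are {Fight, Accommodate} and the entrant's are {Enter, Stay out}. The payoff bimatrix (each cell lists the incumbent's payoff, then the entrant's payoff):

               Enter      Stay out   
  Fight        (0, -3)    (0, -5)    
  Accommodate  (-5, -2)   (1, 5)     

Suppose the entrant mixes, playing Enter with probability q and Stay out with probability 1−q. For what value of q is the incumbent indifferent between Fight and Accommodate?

q = 1/6

The entrant's mix must leave the incumbent indifferent between Fight and Accommodate.
  the incumbent's expected payoff from Fight: q·0 + (1−q)·0 = 0
  the incumbent's expected payoff from Accommodate: q·(-5) + (1−q)·1 = -6q + 1
  0 = -6q + 1  ⇒  6q = 1  ⇒  q = 1/6.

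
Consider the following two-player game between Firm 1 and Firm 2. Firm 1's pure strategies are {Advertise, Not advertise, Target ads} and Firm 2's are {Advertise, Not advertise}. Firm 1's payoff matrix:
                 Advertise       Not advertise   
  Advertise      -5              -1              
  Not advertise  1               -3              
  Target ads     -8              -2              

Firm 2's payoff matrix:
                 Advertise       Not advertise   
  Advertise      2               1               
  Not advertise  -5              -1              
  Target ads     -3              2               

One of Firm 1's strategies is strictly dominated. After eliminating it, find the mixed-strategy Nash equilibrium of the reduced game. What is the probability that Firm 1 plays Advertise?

p = 4/5

Firm 1's strategy Target ads is strictly dominated by Advertise: -5 > -8 and -1 > -2. Eliminate Target ads.
Firm 1's mix must leave Firm 2 indifferent between Advertise and Not advertise.
  Firm 2's payoff from Advertise: p·2 + (1−p)·(-5) = 7p - 5
  Firm 2's payoff from Not advertise: p·1 + (1−p)·(-1) = 2p - 1
  7p - 5 = 2p - 1  ⇒  5p = 4  ⇒  p = 4/5.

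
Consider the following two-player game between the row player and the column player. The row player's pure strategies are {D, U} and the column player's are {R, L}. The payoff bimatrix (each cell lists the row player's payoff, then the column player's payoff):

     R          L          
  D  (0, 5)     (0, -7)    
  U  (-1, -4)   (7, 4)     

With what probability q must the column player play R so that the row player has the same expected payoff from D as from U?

q = 7/8

The row player's indifference between D and U determines the column player's mixing probability q:
  the row player's expected payoff from D: q·0 + (1−q)·0 = 0
  the row player's expected payoff from U: q·(-1) + (1−q)·7 = -8q + 7
  0 = -8q + 7  ⇒  8q = 7  ⇒  q = 7/8.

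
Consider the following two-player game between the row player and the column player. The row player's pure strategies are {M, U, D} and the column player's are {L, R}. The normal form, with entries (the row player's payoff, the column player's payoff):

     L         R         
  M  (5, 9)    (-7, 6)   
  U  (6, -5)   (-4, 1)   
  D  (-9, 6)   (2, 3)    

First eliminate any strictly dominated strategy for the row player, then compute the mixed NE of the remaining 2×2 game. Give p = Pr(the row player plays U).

p = 1/3

The row player's strategy M is strictly dominated by U: 6 > 5 and -4 > -7. Eliminate M.
In a mixed equilibrium the column player is indifferent between L and R; this condition fixes p.
  the column player's expected payoff from L: p·(-5) + (1−p)·6 = -11p + 6
  the column player's expected payoff from R: p·1 + (1−p)·3 = -2p + 3
  -11p + 6 = -2p + 3  ⇒  -9p = -3  ⇒  p = 1/3.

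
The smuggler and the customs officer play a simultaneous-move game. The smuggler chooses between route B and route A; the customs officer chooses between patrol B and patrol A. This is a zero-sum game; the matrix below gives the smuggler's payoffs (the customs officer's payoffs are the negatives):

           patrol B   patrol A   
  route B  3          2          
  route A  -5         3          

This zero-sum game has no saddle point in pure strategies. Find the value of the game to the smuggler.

v = 19/9

The smuggler's indifference between route B and route A determines the customs officer's mixing probability q:
  the smuggler's payoff to route B: q·3 + (1−q)·2 = q + 2
  the smuggler's payoff to route A: q·(-5) + (1−q)·3 = -8q + 3
  q + 2 = -8q + 3  ⇒  9q = 1  ⇒  q = 1/9.
The value is the smuggler's expected payoff against this mix (using route B): (1/9)·3 + (8/9)·2 = 19/9.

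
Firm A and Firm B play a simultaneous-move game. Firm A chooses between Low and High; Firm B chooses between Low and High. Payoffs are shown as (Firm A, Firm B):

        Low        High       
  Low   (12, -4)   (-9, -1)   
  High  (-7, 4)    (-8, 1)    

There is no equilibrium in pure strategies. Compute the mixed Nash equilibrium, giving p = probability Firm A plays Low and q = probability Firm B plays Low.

p = 1/2, q = 1/20

Set Firm B's expected payoff from Low equal to that from High:
  Firm B's payoff from Low: p·(-4) + (1−p)·4 = -8p + 4
  Firm B's payoff from High: p·(-1) + (1−p)·1 = -2p + 1
  -8p + 4 = -2p + 1  ⇒  -6p = -3  ⇒  p = 1/2.
In a mixed equilibrium Firm A is indifferent between Low and High; this condition fixes q.
  Firm A's payoff to Low: q·12 + (1−q)·(-9) = 21q - 9
  Firm A's payoff to High: q·(-7) + (1−q)·(-8) = q - 8
  21q - 9 = q - 8  ⇒  20q = 1  ⇒  q = 1/20.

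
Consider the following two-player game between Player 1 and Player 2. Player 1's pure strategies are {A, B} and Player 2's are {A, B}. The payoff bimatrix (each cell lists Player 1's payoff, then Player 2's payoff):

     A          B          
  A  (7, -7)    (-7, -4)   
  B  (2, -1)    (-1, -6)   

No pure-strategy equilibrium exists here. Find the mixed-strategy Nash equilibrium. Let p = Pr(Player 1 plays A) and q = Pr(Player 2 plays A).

p = 5/8, q = 6/11

Player 2's indifference between A and B determines Player 1's mixing probability p:
  Player 2's payoff from A: p·(-7) + (1−p)·(-1) = -6p - 1
  Player 2's payoff from B: p·(-4) + (1−p)·(-6) = 2p - 6
  -6p - 1 = 2p - 6  ⇒  -8p = -5  ⇒  p = 5/8.
Player 1's indifference between A and B determines Player 2's mixing probability q:
  Player 1's payoff from A: q·7 + (1−q)·(-7) = 14q - 7
  Player 1's payoff from B: q·2 + (1−q)·(-1) = 3q - 1
  14q - 7 = 3q - 1  ⇒  11q = 6  ⇒  q = 6/11.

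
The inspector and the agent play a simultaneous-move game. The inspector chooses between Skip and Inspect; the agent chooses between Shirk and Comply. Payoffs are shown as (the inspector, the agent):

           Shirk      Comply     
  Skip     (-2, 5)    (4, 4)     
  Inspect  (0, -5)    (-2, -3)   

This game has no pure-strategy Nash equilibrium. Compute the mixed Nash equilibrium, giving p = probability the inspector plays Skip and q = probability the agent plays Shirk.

p = 2/3, q = 3/4

For the agent to be willing to mix, the agent must be indifferent between Shirk and Comply, which pins down the inspector's mix.
  the agent's payoff to Shirk: p·5 + (1−p)·(-5) = 10p - 5
  the agent's payoff to Comply: p·4 + (1−p)·(-3) = 7p - 3
  10p - 5 = 7p - 3  ⇒  3p = 2  ⇒  p = 2/3.
The agent's mix must leave the inspector indifferent between Skip and Inspect.
  the inspector's expected payoff from Skip: q·(-2) + (1−q)·4 = -6q + 4
  the inspector's expected payoff from Inspect: q·0 + (1−q)·(-2) = 2q - 2
  -6q + 4 = 2q - 2  ⇒  -8q = -6  ⇒  q = 3/4.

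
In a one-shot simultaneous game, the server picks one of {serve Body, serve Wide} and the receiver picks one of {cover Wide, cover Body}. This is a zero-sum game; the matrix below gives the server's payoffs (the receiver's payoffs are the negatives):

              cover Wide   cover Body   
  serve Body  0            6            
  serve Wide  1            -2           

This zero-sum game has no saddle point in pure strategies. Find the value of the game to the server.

v = 2/3

For the server to be willing to mix, the server must be indifferent between serve Body and serve Wide, which pins down the receiver's mix.
  the server's payoff from serve Body: q·0 + (1−q)·6 = -6q + 6
  the server's payoff from serve Wide: q·1 + (1−q)·(-2) = 3q - 2
  -6q + 6 = 3q - 2  ⇒  -9q = -8  ⇒  q = 8/9.
The value is the server's expected payoff against this mix (using serve Body): (8/9)·0 + (1/9)·6 = 2/3.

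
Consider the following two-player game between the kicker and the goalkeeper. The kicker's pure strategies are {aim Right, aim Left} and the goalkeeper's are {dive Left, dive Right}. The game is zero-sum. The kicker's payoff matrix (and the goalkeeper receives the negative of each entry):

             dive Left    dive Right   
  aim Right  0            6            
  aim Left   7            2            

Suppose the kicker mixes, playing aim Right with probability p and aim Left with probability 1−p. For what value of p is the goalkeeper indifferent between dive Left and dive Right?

Set the goalkeeper's expected payoff from dive Left equal to that from dive Right:
  the goalkeeper's payoff to dive Left: p·0 + (1−p)·(-7) = 7p - 7
  the goalkeeper's payoff to dive Right: p·(-6) + (1−p)·(-2) = -4p - 2
  7p - 7 = -4p - 2  ⇒  11p = 5  ⇒  p = 5/11.

p = 5/11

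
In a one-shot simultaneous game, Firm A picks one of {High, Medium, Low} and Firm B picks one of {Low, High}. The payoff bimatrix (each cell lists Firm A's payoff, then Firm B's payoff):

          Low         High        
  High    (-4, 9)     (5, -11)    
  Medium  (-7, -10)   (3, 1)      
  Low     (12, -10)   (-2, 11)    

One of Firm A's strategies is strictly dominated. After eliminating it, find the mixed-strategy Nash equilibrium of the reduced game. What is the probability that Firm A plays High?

p = 21/41

Firm A's strategy Medium is strictly dominated by High: -4 > -7 and 5 > 3. Eliminate Medium.
Firm B's indifference between Low and High determines Firm A's mixing probability p:
  Firm B's payoff from Low: p·9 + (1−p)·(-10) = 19p - 10
  Firm B's payoff from High: p·(-11) + (1−p)·11 = -22p + 11
  19p - 10 = -22p + 11  ⇒  41p = 21  ⇒  p = 21/41.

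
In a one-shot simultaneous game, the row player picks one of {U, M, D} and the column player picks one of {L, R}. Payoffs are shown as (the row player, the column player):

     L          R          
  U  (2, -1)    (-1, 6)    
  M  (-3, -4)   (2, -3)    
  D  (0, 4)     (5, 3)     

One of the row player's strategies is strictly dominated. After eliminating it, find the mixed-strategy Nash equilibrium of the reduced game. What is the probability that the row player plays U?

p = 1/8

The row player's strategy M is strictly dominated by D: 0 > -3 and 5 > 2. Eliminate M.
In a mixed equilibrium the column player is indifferent between L and R; this condition fixes p.
  the column player's expected payoff from L: p·(-1) + (1−p)·4 = -5p + 4
  the column player's expected payoff from R: p·6 + (1−p)·3 = 3p + 3
  -5p + 4 = 3p + 3  ⇒  -8p = -1  ⇒  p = 1/8.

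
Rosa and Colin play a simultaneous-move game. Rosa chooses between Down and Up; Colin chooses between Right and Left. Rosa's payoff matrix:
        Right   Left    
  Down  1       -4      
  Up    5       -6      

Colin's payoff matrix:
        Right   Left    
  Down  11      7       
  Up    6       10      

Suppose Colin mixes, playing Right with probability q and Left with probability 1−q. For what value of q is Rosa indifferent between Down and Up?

Rosa's indifference between Down and Up determines Colin's mixing probability q:
  Rosa's payoff from Down: q·1 + (1−q)·(-4) = 5q - 4
  Rosa's payoff from Up: q·5 + (1−q)·(-6) = 11q - 6
  5q - 4 = 11q - 6  ⇒  -6q = -2  ⇒  q = 1/3.

q = 1/3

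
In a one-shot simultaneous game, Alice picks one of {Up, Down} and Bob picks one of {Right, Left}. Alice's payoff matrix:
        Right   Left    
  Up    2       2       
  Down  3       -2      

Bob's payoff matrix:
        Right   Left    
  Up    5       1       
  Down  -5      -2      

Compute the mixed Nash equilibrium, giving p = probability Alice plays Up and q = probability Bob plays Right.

p = 3/7, q = 4/5

Bob's indifference between Right and Left determines Alice's mixing probability p:
  Bob's payoff to Right: p·5 + (1−p)·(-5) = 10p - 5
  Bob's payoff to Left: p·1 + (1−p)·(-2) = 3p - 2
  10p - 5 = 3p - 2  ⇒  7p = 3  ⇒  p = 3/7.
For Alice to be willing to mix, Alice must be indifferent between Up and Down, which pins down Bob's mix.
  Alice's payoff to Up: q·2 + (1−q)·2 = 2
  Alice's payoff to Down: q·3 + (1−q)·(-2) = 5q - 2
  2 = 5q - 2  ⇒  -5q = -4  ⇒  q = 4/5.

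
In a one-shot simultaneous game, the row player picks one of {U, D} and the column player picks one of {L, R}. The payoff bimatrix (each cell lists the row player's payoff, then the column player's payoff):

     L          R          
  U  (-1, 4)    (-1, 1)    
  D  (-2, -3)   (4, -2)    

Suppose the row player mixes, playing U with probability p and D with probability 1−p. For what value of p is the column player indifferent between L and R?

p = 1/4

For the column player to be willing to mix, the column player must be indifferent between L and R, which pins down the row player's mix.
  the column player's payoff to L: p·4 + (1−p)·(-3) = 7p - 3
  the column player's payoff to R: p·1 + (1−p)·(-2) = 3p - 2
  7p - 3 = 3p - 2  ⇒  4p = 1  ⇒  p = 1/4.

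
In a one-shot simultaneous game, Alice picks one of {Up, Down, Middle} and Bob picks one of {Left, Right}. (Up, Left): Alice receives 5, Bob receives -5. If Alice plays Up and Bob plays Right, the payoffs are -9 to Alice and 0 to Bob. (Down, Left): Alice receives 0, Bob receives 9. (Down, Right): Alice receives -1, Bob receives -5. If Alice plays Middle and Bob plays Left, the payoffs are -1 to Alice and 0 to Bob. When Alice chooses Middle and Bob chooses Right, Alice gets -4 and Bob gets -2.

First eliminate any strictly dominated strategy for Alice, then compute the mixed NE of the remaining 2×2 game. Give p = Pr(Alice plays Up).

p = 14/19

Alice's strategy Middle is strictly dominated by Down: 0 > -1 and -1 > -4. Eliminate Middle.
Bob's indifference between Left and Right determines Alice's mixing probability p:
  Bob's expected payoff from Left: p·(-5) + (1−p)·9 = -14p + 9
  Bob's expected payoff from Right: p·0 + (1−p)·(-5) = 5p - 5
  -14p + 9 = 5p - 5  ⇒  -19p = -14  ⇒  p = 14/19.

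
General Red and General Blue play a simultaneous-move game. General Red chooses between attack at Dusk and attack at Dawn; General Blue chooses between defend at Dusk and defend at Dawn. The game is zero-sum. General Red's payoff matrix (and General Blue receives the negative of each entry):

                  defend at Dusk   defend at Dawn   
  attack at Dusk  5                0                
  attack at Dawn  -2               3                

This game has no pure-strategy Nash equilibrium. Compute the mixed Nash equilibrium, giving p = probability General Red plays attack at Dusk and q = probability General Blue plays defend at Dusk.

p = 1/2, q = 3/10

General Blue's indifference between defend at Dusk and defend at Dawn determines General Red's mixing probability p:
  General Blue's payoff from defend at Dusk: p·(-5) + (1−p)·2 = -7p + 2
  General Blue's payoff from defend at Dawn: p·0 + (1−p)·(-3) = 3p - 3
  -7p + 2 = 3p - 3  ⇒  -10p = -5  ⇒  p = 1/2.
General Blue's mix must leave General Red indifferent between attack at Dusk and attack at Dawn.
  General Red's payoff to attack at Dusk: q·5 + (1−q)·0 = 5q
  General Red's payoff to attack at Dawn: q·(-2) + (1−q)·3 = -5q + 3
  5q = -5q + 3  ⇒  10q = 3  ⇒  q = 3/10.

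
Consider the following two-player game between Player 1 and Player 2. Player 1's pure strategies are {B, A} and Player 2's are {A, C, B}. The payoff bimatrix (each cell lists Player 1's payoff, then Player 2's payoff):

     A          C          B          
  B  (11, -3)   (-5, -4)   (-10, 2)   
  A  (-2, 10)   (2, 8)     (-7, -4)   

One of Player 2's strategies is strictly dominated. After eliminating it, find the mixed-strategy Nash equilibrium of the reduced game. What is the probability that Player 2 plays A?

q = 3/16

Player 2's strategy C is strictly dominated by A: -3 > -4 and 10 > 8. Eliminate C.
For Player 1 to be willing to mix, Player 1 must be indifferent between B and A, which pins down Player 2's mix.
  Player 1's payoff from B: q·11 + (1−q)·(-10) = 21q - 10
  Player 1's payoff from A: q·(-2) + (1−q)·(-7) = 5q - 7
  21q - 10 = 5q - 7  ⇒  16q = 3  ⇒  q = 3/16.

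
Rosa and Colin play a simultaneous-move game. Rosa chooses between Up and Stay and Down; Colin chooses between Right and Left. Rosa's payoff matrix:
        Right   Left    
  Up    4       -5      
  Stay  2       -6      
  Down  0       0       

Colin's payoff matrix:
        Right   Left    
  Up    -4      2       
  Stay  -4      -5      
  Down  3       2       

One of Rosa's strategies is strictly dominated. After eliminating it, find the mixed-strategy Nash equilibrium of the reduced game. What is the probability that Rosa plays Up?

Rosa's strategy Stay is strictly dominated by Up: 4 > 2 and -5 > -6. Eliminate Stay.
Set Colin's expected payoff from Right equal to that from Left:
  Colin's payoff to Right: p·(-4) + (1−p)·3 = -7p + 3
  Colin's payoff to Left: p·2 + (1−p)·2 = 2
  -7p + 3 = 2  ⇒  -7p = -1  ⇒  p = 1/7.

p = 1/7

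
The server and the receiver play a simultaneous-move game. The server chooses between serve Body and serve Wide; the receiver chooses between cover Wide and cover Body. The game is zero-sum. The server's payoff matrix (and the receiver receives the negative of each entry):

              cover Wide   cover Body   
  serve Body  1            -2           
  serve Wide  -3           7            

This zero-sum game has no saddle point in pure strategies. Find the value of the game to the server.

The receiver's mix must leave the server indifferent between serve Body and serve Wide.
  the server's expected payoff from serve Body: q·1 + (1−q)·(-2) = 3q - 2
  the server's expected payoff from serve Wide: q·(-3) + (1−q)·7 = -10q + 7
  3q - 2 = -10q + 7  ⇒  13q = 9  ⇒  q = 9/13.
The value is the server's expected payoff against this mix (using serve Body): (9/13)·1 + (4/13)·(-2) = 1/13.

v = 1/13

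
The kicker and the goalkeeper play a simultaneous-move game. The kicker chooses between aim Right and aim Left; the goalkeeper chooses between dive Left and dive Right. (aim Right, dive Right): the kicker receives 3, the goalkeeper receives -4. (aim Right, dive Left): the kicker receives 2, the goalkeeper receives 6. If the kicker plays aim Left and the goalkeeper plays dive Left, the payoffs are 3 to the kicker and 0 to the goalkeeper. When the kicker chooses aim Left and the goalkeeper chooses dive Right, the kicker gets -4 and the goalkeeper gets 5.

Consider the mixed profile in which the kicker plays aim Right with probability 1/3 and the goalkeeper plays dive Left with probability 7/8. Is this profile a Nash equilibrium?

Yes

Check the goalkeeper's indifference given the kicker's mix p = 1/3:
  payoff from dive Left = 2; payoff from dive Right = 2 — equal.
Check the kicker's indifference given the goalkeeper's mix q = 7/8:
  payoff from aim Right = 17/8; payoff from aim Left = 17/8 — equal.
Both players are indifferent, so neither can profitably deviate.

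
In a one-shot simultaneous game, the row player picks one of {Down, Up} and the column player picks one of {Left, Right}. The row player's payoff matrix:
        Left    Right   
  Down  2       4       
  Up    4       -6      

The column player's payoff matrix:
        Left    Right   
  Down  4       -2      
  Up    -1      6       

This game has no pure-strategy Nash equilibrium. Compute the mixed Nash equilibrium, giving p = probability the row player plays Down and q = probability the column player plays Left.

Set the column player's expected payoff from Left equal to that from Right:
  the column player's expected payoff from Left: p·4 + (1−p)·(-1) = 5p - 1
  the column player's expected payoff from Right: p·(-2) + (1−p)·6 = -8p + 6
  5p - 1 = -8p + 6  ⇒  13p = 7  ⇒  p = 7/13.
Set the row player's expected payoff from Down equal to that from Up:
  the row player's payoff from Down: q·2 + (1−q)·4 = -2q + 4
  the row player's payoff from Up: q·4 + (1−q)·(-6) = 10q - 6
  -2q + 4 = 10q - 6  ⇒  -12q = -10  ⇒  q = 5/6.

p = 7/13, q = 5/6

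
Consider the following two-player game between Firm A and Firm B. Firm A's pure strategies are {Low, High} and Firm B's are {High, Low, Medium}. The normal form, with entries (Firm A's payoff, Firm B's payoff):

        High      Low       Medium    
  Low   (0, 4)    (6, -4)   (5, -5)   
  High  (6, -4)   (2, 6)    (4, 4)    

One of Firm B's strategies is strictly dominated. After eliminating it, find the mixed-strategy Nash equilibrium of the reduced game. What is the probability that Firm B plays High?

Firm B's strategy Medium is strictly dominated by Low: -4 > -5 and 6 > 4. Eliminate Medium.
In a mixed equilibrium Firm A is indifferent between Low and High; this condition fixes q.
  Firm A's payoff from Low: q·0 + (1−q)·6 = -6q + 6
  Firm A's payoff from High: q·6 + (1−q)·2 = 4q + 2
  -6q + 6 = 4q + 2  ⇒  -10q = -4  ⇒  q = 2/5.

q = 2/5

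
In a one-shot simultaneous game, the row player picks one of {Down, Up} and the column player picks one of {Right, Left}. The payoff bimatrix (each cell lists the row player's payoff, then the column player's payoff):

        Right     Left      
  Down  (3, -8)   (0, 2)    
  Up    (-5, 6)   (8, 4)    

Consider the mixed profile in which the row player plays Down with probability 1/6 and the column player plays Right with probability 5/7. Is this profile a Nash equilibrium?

Given the column player's mix q = 5/7, the row player's payoff from Down is 15/7 but from Up is -9/7. The row player strictly prefers Down, so the row player would not mix.
So the proposed profile is not a Nash equilibrium.

No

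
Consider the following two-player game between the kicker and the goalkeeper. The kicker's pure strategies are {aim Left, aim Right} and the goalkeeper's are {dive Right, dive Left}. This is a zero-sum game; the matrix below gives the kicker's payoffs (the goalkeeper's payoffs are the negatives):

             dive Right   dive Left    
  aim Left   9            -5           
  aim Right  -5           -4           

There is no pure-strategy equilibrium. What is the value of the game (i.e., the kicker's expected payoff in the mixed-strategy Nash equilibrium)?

For the kicker to be willing to mix, the kicker must be indifferent between aim Left and aim Right, which pins down the goalkeeper's mix.
  the kicker's payoff from aim Left: q·9 + (1−q)·(-5) = 14q - 5
  the kicker's payoff from aim Right: q·(-5) + (1−q)·(-4) = -q - 4
  14q - 5 = -q - 4  ⇒  15q = 1  ⇒  q = 1/15.
The value is the kicker's expected payoff against this mix (using aim Left): (1/15)·9 + (14/15)·(-5) = -61/15.

v = -61/15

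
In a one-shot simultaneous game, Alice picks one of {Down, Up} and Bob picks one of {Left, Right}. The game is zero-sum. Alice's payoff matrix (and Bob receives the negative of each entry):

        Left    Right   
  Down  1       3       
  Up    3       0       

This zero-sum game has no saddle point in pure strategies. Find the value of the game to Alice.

v = 9/5

For Alice to be willing to mix, Alice must be indifferent between Down and Up, which pins down Bob's mix.
  Alice's payoff from Down: q·1 + (1−q)·3 = -2q + 3
  Alice's payoff from Up: q·3 + (1−q)·0 = 3q
  -2q + 3 = 3q  ⇒  -5q = -3  ⇒  q = 3/5.
The value is Alice's expected payoff against this mix (using Down): (3/5)·1 + (2/5)·3 = 9/5.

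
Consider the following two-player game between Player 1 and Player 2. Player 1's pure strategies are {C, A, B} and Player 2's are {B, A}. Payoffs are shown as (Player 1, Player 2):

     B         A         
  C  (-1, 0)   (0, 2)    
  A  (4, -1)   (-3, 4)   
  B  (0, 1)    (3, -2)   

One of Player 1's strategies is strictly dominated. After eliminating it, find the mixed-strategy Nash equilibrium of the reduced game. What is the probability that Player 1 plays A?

p = 3/8

Player 1's strategy C is strictly dominated by B: 0 > -1 and 3 > 0. Eliminate C.
In a mixed equilibrium Player 2 is indifferent between B and A; this condition fixes p.
  Player 2's expected payoff from B: p·(-1) + (1−p)·1 = -2p + 1
  Player 2's expected payoff from A: p·4 + (1−p)·(-2) = 6p - 2
  -2p + 1 = 6p - 2  ⇒  -8p = -3  ⇒  p = 3/8.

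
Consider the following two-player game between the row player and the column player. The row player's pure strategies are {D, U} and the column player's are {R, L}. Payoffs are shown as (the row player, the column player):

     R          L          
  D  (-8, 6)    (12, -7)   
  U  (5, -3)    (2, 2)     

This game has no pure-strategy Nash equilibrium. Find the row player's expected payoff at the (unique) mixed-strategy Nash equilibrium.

The row player's indifference between D and U determines the column player's mixing probability q:
  the row player's payoff to D: q·(-8) + (1−q)·12 = -20q + 12
  the row player's payoff to U: q·5 + (1−q)·2 = 3q + 2
  -20q + 12 = 3q + 2  ⇒  -23q = -10  ⇒  q = 10/23.
At equilibrium the row player is indifferent across rows, so the row player's payoff equals the payoff from D: (10/23)·(-8) + (13/23)·12 = 76/23.

76/23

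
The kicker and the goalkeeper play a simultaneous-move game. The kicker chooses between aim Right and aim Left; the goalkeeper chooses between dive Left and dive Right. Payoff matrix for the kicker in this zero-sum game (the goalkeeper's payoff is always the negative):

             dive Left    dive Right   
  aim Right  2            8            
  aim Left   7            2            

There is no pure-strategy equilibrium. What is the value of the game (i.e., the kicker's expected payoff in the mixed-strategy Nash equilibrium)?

v = 52/11

In a mixed equilibrium the kicker is indifferent between aim Right and aim Left; this condition fixes q.
  the kicker's payoff to aim Right: q·2 + (1−q)·8 = -6q + 8
  the kicker's payoff to aim Left: q·7 + (1−q)·2 = 5q + 2
  -6q + 8 = 5q + 2  ⇒  -11q = -6  ⇒  q = 6/11.
The value is the kicker's expected payoff against this mix (using aim Right): (6/11)·2 + (5/11)·8 = 52/11.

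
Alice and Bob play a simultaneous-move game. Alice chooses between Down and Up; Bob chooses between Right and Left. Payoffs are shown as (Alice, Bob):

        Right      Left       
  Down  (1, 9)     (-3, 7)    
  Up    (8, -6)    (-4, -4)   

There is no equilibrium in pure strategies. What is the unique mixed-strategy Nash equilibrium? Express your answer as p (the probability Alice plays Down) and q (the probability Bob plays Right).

In a mixed equilibrium Bob is indifferent between Right and Left; this condition fixes p.
  Bob's payoff to Right: p·9 + (1−p)·(-6) = 15p - 6
  Bob's payoff to Left: p·7 + (1−p)·(-4) = 11p - 4
  15p - 6 = 11p - 4  ⇒  4p = 2  ⇒  p = 1/2.
In a mixed equilibrium Alice is indifferent between Down and Up; this condition fixes q.
  Alice's expected payoff from Down: q·1 + (1−q)·(-3) = 4q - 3
  Alice's expected payoff from Up: q·8 + (1−q)·(-4) = 12q - 4
  4q - 3 = 12q - 4  ⇒  -8q = -1  ⇒  q = 1/8.

p = 1/2, q = 1/8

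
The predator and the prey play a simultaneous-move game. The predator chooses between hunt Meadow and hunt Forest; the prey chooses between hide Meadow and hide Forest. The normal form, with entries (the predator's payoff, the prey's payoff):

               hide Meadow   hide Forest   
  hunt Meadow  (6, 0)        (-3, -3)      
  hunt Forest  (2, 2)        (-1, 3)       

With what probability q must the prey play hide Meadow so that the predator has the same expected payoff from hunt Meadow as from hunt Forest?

q = 1/3

Set the predator's expected payoff from hunt Meadow equal to that from hunt Forest:
  the predator's payoff to hunt Meadow: q·6 + (1−q)·(-3) = 9q - 3
  the predator's payoff to hunt Forest: q·2 + (1−q)·(-1) = 3q - 1
  9q - 3 = 3q - 1  ⇒  6q = 2  ⇒  q = 1/3.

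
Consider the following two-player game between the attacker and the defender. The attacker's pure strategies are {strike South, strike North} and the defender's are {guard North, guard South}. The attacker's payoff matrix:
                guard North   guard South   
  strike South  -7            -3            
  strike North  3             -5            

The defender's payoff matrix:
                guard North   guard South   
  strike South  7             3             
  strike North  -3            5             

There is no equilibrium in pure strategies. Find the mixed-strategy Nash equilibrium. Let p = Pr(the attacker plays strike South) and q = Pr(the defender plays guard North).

In a mixed equilibrium the defender is indifferent between guard North and guard South; this condition fixes p.
  the defender's payoff from guard North: p·7 + (1−p)·(-3) = 10p - 3
  the defender's payoff from guard South: p·3 + (1−p)·5 = -2p + 5
  10p - 3 = -2p + 5  ⇒  12p = 8  ⇒  p = 2/3.
Set the attacker's expected payoff from strike South equal to that from strike North:
  the attacker's expected payoff from strike South: q·(-7) + (1−q)·(-3) = -4q - 3
  the attacker's expected payoff from strike North: q·3 + (1−q)·(-5) = 8q - 5
  -4q - 3 = 8q - 5  ⇒  -12q = -2  ⇒  q = 1/6.

p = 2/3, q = 1/6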